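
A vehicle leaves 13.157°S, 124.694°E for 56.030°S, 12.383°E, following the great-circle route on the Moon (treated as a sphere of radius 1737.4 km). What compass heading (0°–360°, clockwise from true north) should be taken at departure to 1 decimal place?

211.1°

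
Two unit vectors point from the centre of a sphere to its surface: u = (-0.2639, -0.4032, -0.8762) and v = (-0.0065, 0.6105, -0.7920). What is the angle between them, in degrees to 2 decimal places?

u·v = 0.4495; |u| = 1.0000, |v| = 1.0000.
cos θ = (u·v)/(|u||v|) = 0.4495, so θ = 63.29°.

63.29°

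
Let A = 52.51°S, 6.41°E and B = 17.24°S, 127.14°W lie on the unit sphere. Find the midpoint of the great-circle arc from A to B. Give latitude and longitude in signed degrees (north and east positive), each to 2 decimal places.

-57.51°, -87.67°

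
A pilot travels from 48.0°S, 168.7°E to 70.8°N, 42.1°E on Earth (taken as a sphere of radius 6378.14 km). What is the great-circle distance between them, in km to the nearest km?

With latitudes φ₁ = -48.000°, φ₂ = 70.800° and longitude difference Δλ = -126.600°:
cos c = sin φ₁ sin φ₂ + cos φ₁ cos φ₂ cos Δλ = (-0.7431)(0.9444) + (0.6691)(0.3289)(-0.5962) = -0.83301,
so c = arccos(-0.83301) = 2.55532 rad.
Distance = R·c = 6378.14 × 2.5553 ≈ 16298 km.

16298 km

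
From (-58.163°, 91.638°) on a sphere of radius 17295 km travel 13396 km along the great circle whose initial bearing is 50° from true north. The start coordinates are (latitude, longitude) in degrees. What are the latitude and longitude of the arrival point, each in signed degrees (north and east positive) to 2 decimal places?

Angular distance δ = d/R = 13396/17295 = 0.77456 rad; initial bearing θ = 0.8727 rad.
sin φ₂ = sin φ₁ cos δ + cos φ₁ sin δ cos θ = (-0.8496)(0.7147) + (0.5275)(0.6994)(0.6428) = -0.3701, so φ₂ = -21.72°.
Δλ = atan2(sin θ sin δ cos φ₁, cos δ − sin φ₁ sin φ₂) = atan2(0.2826, 0.4004) = 35.220°.
λ₂ = 91.638° + 35.220° = 126.86°.

-21.72°, 126.86°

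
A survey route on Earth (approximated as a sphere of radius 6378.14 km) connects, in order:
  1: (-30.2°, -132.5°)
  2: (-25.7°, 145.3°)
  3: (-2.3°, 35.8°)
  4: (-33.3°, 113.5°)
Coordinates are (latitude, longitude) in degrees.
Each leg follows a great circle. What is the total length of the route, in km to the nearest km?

28500 km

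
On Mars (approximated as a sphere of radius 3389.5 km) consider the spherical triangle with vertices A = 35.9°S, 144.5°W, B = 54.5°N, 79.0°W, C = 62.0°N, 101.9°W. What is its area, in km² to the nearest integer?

Side lengths (central angles): a = 0.2457, b = 1.8109, c = 1.8570 rad; semiperimeter s = 1.9568.
By l'Huilier's theorem, tan(E/4) = √[tan(s/2) tan((s−a)/2) tan((s−b)/2) tan((s−c)/2)], giving spherical excess E = 0.3154 rad.
Area = E·R² = 0.3154 × (3389.5)² ≈ 3623921 km².

3623921 km²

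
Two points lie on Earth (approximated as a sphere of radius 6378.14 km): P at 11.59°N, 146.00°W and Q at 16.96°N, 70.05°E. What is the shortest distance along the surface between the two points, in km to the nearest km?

In radians: φ₁ = 0.2023, φ₂ = 0.2960, Δλ = -143.950° = -2.5124 rad.
cos c = sin φ₁ sin φ₂ + cos φ₁ cos φ₂ cos Δλ = (0.2009)(0.2917) + (0.9796)(0.9565)(-0.8085) = -0.69897,
so c = arccos(-0.69897) = 2.34475 rad.
Distance = R·c = 6378.14 × 2.3447 ≈ 14955 km.

14955 km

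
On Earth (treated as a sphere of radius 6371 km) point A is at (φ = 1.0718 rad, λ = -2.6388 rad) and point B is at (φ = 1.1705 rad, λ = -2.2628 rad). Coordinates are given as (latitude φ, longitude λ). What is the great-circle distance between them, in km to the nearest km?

Let φ₁ = 1.0718 rad, φ₂ = 1.1705 rad, and Δλ = 0.3760 rad.
cos c = sin φ₁ sin φ₂ + cos φ₁ cos φ₂ cos Δλ = (0.8781)(0.9209) + (0.4785)(0.3897)(0.9301) = 0.98211,
so c = arccos(0.98211) = 0.18946 rad.
Distance = R·c = 6371 × 0.1895 ≈ 1207 km.

1207 km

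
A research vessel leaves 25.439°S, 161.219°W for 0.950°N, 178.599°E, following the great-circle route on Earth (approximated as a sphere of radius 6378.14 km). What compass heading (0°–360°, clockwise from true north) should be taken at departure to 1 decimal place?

320.5°

Δλ = -20.182° = -0.3522 rad.
y = sin Δλ · cos φ₂ = (-0.3450)(0.9999) = -0.3450
x = cos φ₁ sin φ₂ − sin φ₁ cos φ₂ cos Δλ = (0.9030)(0.0166) − (-0.4295)(0.9999)(0.9386) = 0.4181
θ = atan2(y, x) = -39.53°; adding 360° gives 320.5°.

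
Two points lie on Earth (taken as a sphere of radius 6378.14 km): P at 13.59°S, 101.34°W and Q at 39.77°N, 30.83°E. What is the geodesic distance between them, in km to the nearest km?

14548 km

With latitudes φ₁ = -13.590°, φ₂ = 39.770° and longitude difference Δλ = 132.170°:
cos c = sin φ₁ sin φ₂ + cos φ₁ cos φ₂ cos Δλ = (-0.2350)(0.6397) + (0.9720)(0.7686)(-0.6713) = -0.65187,
so c = arccos(-0.65187) = 2.28084 rad.
Distance = R·c = 6378.14 × 2.2808 ≈ 14548 km.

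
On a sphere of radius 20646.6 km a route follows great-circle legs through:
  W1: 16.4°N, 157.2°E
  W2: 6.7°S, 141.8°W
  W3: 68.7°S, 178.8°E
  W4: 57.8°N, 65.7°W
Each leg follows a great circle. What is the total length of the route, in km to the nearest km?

101785 km

Leg W1→W2: central angle 1.1274 rad, distance 23277.9 km.
Leg W2→W3: central angle 1.1729 rad, distance 24216.4 km.
Leg W3→W4: central angle 2.6295 rad, distance 54290.4 km.
Total: 23277.9 + 24216.4 + 54290.4 ≈ 101785 km.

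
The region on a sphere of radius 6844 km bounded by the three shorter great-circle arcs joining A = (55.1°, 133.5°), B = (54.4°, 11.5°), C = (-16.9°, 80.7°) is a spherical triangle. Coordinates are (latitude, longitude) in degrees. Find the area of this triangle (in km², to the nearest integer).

47770409 km²

Side lengths (central angles): a = 1.6094, b = 1.4781, c = 1.0583 rad; semiperimeter s = 2.0729.
By l'Huilier's theorem, tan(E/4) = √[tan(s/2) tan((s−a)/2) tan((s−b)/2) tan((s−c)/2)], giving spherical excess E = 1.0199 rad.
Area = E·R² = 1.0199 × (6844)² ≈ 47770409 km².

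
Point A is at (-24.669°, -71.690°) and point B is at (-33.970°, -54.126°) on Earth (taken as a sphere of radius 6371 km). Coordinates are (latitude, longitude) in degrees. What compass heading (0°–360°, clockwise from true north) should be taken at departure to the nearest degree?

125°

With φ₁ = -0.4306, φ₂ = -0.5929, Δλ = 0.3065 rad, the forward-azimuth formula gives
θ = atan2( sin Δλ cos φ₂ , cos φ₁ sin φ₂ − sin φ₁ cos φ₂ cos Δλ ) = atan2(0.2503, -0.1778) = 125.39°.
So the initial bearing is 125°.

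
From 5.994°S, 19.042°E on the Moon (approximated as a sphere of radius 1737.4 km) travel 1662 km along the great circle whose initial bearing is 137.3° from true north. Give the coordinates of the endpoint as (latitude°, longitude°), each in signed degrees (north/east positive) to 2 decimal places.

Angular distance δ = d/R = 1662/1737.4 = 0.95660 rad; initial bearing θ = 2.3963 rad.
sin φ₂ = sin φ₁ cos δ + cos φ₁ sin δ cos θ = (-0.1044)(0.5763) + (0.9945)(0.8172)(-0.7349) = -0.6575, so φ₂ = -41.11°.
Δλ = atan2(sin θ sin δ cos φ₁, cos δ − sin φ₁ sin φ₂) = atan2(0.5512, 0.5076) = 47.355°.
λ₂ = 19.042° + 47.355° = 66.40°.

-41.11°, 66.40°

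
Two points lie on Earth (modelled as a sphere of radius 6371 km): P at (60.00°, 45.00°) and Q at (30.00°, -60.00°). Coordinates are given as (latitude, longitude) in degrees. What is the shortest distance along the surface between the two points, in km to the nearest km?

7926 km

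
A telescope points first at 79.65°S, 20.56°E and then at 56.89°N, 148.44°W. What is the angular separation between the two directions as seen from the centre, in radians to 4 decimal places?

2.7397 rad

Let φ₁ = -1.3902 rad, φ₂ = 0.9929 rad, and Δλ = -2.9496 rad.
Haversine: a = sin²(Δφ/2) + cos φ₁ cos φ₂ sin²(Δλ/2) = 0.8629 + (0.1797)(0.5462)(0.9908) = 0.96017.
Central angle c = 2·arcsin(√a) = 2.73972 rad.
So the angular separation is 2.7397 rad.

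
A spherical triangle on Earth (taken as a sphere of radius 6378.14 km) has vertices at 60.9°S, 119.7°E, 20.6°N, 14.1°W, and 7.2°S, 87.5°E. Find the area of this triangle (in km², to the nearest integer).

Side lengths (central angles): a = 1.8037, b = 1.0265, c = 2.2428 rad; semiperimeter s = 2.5365.
By l'Huilier's theorem, tan(E/4) = √[tan(s/2) tan((s−a)/2) tan((s−b)/2) tan((s−c)/2)], giving spherical excess E = 1.5690 rad.
Area = E·R² = 1.5690 × (6378.14)² ≈ 63826790 km².

63826790 km²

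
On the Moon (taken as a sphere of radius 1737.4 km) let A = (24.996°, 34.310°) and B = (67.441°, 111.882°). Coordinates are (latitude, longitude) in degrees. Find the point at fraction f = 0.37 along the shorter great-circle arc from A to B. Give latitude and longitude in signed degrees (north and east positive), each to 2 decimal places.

The central angle between A and B is δ = 1.0871 rad.
With f = 0.37, the slerp weights are sin((1−f)δ)/sin δ = 0.7145 and sin(fδ)/sin δ = 0.4422.
Weighted sum of the unit vectors: (0.7145)·(0.7486,0.5109,0.4226) + (0.4422)·(-0.1430,0.3560,0.9235) = (0.4717, 0.5225, 0.7103).
Converting back: φ = atan2(z, √(x²+y²)) = 45.26°, λ = atan2(y, x) = 47.92°.

45.26°, 47.92°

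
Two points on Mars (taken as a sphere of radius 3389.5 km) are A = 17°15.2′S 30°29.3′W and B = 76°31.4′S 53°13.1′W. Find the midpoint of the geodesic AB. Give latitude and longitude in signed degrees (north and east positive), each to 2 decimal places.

-47.24°, -34.89°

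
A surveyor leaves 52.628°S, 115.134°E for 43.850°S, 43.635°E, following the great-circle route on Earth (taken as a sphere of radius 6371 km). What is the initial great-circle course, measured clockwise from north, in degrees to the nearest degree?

With φ₁ = -0.9185, φ₂ = -0.7653, Δλ = -1.2479 rad, the forward-azimuth formula gives
θ = atan2( sin Δλ cos φ₂ , cos φ₁ sin φ₂ − sin φ₁ cos φ₂ cos Δλ ) = atan2(-0.6839, -0.2386) = -109.24°.
Adding 360° brings this into [0°, 360°): 251°.

251°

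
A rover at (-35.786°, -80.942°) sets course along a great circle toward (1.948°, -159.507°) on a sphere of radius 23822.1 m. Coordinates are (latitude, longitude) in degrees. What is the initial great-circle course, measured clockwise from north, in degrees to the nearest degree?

278°

Δλ = -78.565° = -1.3712 rad.
y = sin Δλ · cos φ₂ = (-0.9802)(0.9994) = -0.9796
x = cos φ₁ sin φ₂ − sin φ₁ cos φ₂ cos Δλ = (0.8112)(0.0340) − (-0.5848)(0.9994)(0.1983) = 0.1434
θ = atan2(y, x) = -81.67°; adding 360° gives 278°.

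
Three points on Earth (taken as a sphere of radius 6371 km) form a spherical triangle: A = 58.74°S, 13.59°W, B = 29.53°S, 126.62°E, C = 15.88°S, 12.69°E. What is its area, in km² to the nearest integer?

33702831 km²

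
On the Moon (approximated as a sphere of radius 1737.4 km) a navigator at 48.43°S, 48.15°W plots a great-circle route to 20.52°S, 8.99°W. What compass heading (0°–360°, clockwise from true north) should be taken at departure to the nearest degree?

62°

With φ₁ = -0.8453, φ₂ = -0.3581, Δλ = 0.6835 rad, the forward-azimuth formula gives
θ = atan2( sin Δλ cos φ₂ , cos φ₁ sin φ₂ − sin φ₁ cos φ₂ cos Δλ ) = atan2(0.5914, 0.3107) = 62.28°.
So the initial bearing is 62°.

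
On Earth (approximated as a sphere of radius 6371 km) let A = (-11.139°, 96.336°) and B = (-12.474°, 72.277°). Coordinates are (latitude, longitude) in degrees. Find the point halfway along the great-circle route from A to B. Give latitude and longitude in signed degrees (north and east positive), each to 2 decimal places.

The central angle between A and B is δ = 0.4115 rad.
With f = 0.5, the slerp weights are sin((1−f)δ)/sin δ = 0.5108 and sin(fδ)/sin δ = 0.5108.
Weighted sum of the unit vectors: (0.5108)·(-0.1083,0.9752,-0.1932) + (0.5108)·(0.2972,0.9301,-0.2160) = (0.0965, 0.9731, -0.2090).
Converting back: φ = atan2(z, √(x²+y²)) = -12.06°, λ = atan2(y, x) = 84.34°.

-12.06°, 84.34°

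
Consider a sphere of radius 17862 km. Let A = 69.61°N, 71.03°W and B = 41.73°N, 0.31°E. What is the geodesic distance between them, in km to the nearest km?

In radians: φ₁ = 1.2149, φ₂ = 0.7283, Δλ = 71.340° = 1.2451 rad.
cos c = sin φ₁ sin φ₂ + cos φ₁ cos φ₂ cos Δλ = (0.9373)(0.6656) + (0.3484)(0.7463)(0.3200) = 0.70711,
so c = arccos(0.70711) = 0.78540 rad.
Distance = R·c = 17862 × 0.7854 ≈ 14029 km.

14029 km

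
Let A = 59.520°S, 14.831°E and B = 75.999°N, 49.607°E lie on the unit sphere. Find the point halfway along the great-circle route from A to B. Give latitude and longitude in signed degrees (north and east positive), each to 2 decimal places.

The central angle between A and B is δ = 2.3971 rad.
With f = 0.5, the slerp weights are sin((1−f)δ)/sin δ = 1.3746 and sin(fδ)/sin δ = 1.3746.
Weighted sum of the unit vectors: (1.3746)·(0.4903,0.1298,-0.8618) + (1.3746)·(0.1568,0.1843,0.9703) = (0.8896, 0.4318, 0.1491).
Converting back: φ = atan2(z, √(x²+y²)) = 8.58°, λ = atan2(y, x) = 25.89°.

8.58°, 25.89°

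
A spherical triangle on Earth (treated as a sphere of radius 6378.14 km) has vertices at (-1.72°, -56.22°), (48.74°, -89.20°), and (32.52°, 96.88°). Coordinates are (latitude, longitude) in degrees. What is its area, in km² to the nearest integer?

53814320 km²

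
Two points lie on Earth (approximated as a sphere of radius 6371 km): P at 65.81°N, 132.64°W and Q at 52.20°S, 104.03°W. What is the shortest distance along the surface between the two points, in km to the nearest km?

In radians: φ₁ = 1.1486, φ₂ = -0.9111, Δλ = 28.610° = 0.4993 rad.
cos c = sin φ₁ sin φ₂ + cos φ₁ cos φ₂ cos Δλ = (0.9122)(-0.7902) + (0.4098)(0.6129)(0.8779) = -0.50029,
so c = arccos(-0.50029) = 2.09473 rad.
Distance = R·c = 6371 × 2.0947 ≈ 13346 km.

13346 km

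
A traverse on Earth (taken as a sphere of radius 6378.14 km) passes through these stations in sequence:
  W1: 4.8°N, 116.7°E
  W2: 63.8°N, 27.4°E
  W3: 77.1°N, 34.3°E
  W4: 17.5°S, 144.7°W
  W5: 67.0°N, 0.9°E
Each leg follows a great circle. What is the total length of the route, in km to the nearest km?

38407 km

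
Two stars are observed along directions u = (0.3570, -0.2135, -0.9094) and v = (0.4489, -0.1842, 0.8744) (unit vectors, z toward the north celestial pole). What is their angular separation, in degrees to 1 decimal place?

u·v = -0.5956; |u| = 1.0000, |v| = 1.0000.
cos θ = (u·v)/(|u||v|) = -0.5956, so θ = 126.6°.

126.6°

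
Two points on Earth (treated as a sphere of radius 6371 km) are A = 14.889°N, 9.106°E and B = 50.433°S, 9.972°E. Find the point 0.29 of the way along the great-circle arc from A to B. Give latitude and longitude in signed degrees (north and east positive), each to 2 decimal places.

Central angle δ = 1.1402 rad. Interpolating on the sphere with fraction f = 0.29:
P = [sin((1−f)δ)·A + sin(fδ)·B] / sin δ = 0.7967·A + 0.3573·B in Cartesian coordinates,
giving P = (0.9844, 0.1613, -0.0707), i.e. latitude -4.05°, longitude 9.30°.

-4.05°, 9.30°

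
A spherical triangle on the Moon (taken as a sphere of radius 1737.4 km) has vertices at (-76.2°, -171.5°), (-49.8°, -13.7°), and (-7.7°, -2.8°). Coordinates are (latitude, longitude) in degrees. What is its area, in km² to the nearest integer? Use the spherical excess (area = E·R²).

243412 km²

Side lengths (central angles): a = 0.7518, b = 1.6727, c = 0.9283 rad; semiperimeter s = 1.6764.
By l'Huilier's theorem, tan(E/4) = √[tan(s/2) tan((s−a)/2) tan((s−b)/2) tan((s−c)/2)], giving spherical excess E = 0.0806 rad.
Area = E·R² = 0.0806 × (1737.4)² ≈ 243412 km².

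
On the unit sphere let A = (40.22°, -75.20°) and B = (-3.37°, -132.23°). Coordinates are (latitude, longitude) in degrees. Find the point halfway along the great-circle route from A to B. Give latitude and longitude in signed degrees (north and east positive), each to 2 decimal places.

The central angle between A and B is δ = 1.1844 rad.
With f = 0.5, the slerp weights are sin((1−f)δ)/sin δ = 0.6026 and sin(fδ)/sin δ = 0.6026.
Weighted sum of the unit vectors: (0.6026)·(0.1951,-0.7382,0.6457) + (0.6026)·(-0.6709,-0.7392,-0.0588) = (-0.2868, -0.8903, 0.3537).
Converting back: φ = atan2(z, √(x²+y²)) = 20.71°, λ = atan2(y, x) = -107.85°.

20.71°, -107.85°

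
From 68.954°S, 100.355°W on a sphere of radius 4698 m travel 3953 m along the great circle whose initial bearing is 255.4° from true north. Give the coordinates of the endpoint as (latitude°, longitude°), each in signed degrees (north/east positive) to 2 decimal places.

Angular distance δ = d/R = 3953/4698 = 0.84142 rad; initial bearing θ = 4.4576 rad.
sin φ₂ = sin φ₁ cos δ + cos φ₁ sin δ cos θ = (-0.9333)(0.6664) + (0.3591)(0.7456)(-0.2521) = -0.6894, so φ₂ = -43.59°.
Δλ = atan2(sin θ sin δ cos φ₁, cos δ − sin φ₁ sin φ₂) = atan2(-0.2591, 0.0230) = -84.938°.
λ₂ = -100.355° − 84.938° = -185.29° → 174.71° after wrapping to (−180°, 180°].

-43.59°, 174.71°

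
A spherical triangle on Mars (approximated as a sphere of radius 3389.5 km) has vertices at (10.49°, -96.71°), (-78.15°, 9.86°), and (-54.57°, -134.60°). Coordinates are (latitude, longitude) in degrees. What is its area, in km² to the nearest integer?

6493626 km²

Side lengths (central angles): a = 0.7946, b = 1.2645, c = 1.8088 rad; semiperimeter s = 1.9340.
By l'Huilier's theorem, tan(E/4) = √[tan(s/2) tan((s−a)/2) tan((s−b)/2) tan((s−c)/2)], giving spherical excess E = 0.5652 rad.
Area = E·R² = 0.5652 × (3389.5)² ≈ 6493626 km².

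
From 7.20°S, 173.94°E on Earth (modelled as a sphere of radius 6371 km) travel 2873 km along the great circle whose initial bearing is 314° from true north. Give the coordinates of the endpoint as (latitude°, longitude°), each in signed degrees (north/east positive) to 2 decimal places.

Angular distance δ = d/R = 2873/6371 = 0.45095 rad; initial bearing θ = 5.4803 rad.
sin φ₂ = sin φ₁ cos δ + cos φ₁ sin δ cos θ = (-0.1253)(0.9000) + (0.9921)(0.4358)(0.6947) = 0.1876, so φ₂ = 10.81°.
Δλ = atan2(sin θ sin δ cos φ₁, cos δ − sin φ₁ sin φ₂) = atan2(-0.3110, 0.9235) = -18.613°.
λ₂ = 173.940° − 18.613° = 155.33°.

10.81°, 155.33°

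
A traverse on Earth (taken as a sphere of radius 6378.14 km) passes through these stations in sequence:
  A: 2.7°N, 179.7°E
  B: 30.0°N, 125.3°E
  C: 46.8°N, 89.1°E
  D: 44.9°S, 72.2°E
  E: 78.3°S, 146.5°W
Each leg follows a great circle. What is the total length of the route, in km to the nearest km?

26523 km

Leg A→B: central angle 1.0156 rad, distance 6477.5 km.
Leg B→C: central angle 0.5682 rad, distance 3624.0 km.
Leg C→D: central angle 1.6214 rad, distance 10341.7 km.
Leg D→E: central angle 0.9532 rad, distance 6079.4 km.
Total: 6477.5 + 3624.0 + 10341.7 + 6079.4 ≈ 26523 km.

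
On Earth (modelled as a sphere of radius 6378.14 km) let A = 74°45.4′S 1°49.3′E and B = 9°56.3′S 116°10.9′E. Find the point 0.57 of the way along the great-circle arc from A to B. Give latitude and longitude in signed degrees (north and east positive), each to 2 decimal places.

Central angle δ = 1.5111 rad. Interpolating on the sphere with fraction f = 0.57:
P = [sin((1−f)δ)·A + sin(fδ)·B] / sin δ = 0.6061·A + 0.7600·B in Cartesian coordinates,
giving P = (-0.1710, 0.6769, -0.7159), i.e. latitude -45.72°, longitude 104.18°.

-45.72°, 104.18°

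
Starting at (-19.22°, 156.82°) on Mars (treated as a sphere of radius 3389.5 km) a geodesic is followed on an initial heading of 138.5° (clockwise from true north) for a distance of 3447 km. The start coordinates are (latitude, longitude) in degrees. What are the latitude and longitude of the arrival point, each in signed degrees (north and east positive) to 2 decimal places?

-50.77°, -140.16°

Angular distance δ = d/R = 3447/3389.5 = 1.01696 rad; initial bearing θ = 2.4173 rad.
sin φ₂ = sin φ₁ cos δ + cos φ₁ sin δ cos θ = (-0.3292)(0.5260) + (0.9443)(0.8505)(-0.7490) = -0.7746, so φ₂ = -50.77°.
Δλ = atan2(sin θ sin δ cos φ₁, cos δ − sin φ₁ sin φ₂) = atan2(0.5322, 0.2709) = 63.017°.
λ₂ = 156.820° + 63.017° = 219.84° → -140.16° after wrapping to (−180°, 180°].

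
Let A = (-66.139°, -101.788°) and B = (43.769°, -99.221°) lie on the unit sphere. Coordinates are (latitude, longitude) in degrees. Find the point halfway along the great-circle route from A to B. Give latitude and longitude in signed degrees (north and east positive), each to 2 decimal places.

-11.19°, -100.14°

The central angle between A and B is δ = 1.9186 rad.
With f = 0.5, the slerp weights are sin((1−f)δ)/sin δ = 0.8709 and sin(fδ)/sin δ = 0.8709.
Weighted sum of the unit vectors: (0.8709)·(-0.0826,-0.3960,-0.9145) + (0.8709)·(-0.1157,-0.7128,0.6918) = (-0.1728, -0.9657, -0.1940).
Converting back: φ = atan2(z, √(x²+y²)) = -11.19°, λ = atan2(y, x) = -100.14°.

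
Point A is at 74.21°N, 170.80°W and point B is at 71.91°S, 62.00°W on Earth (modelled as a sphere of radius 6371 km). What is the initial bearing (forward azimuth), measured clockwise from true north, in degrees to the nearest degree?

119°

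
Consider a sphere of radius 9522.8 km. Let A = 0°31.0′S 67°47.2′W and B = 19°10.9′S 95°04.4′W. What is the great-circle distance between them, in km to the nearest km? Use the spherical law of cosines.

In radians: φ₁ = -0.0090, φ₂ = -0.3348, Δλ = -27.287° = -0.4762 rad.
cos c = sin φ₁ sin φ₂ + cos φ₁ cos φ₂ cos Δλ = (-0.0090)(-0.3286) + (1.0000)(0.9445)(0.8887) = 0.84231,
so c = arccos(0.84231) = 0.56924 rad.
Distance = R·c = 9522.8 × 0.5692 ≈ 5421 km.

5421 km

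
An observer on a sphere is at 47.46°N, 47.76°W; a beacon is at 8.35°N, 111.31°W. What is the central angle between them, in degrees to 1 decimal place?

Let φ₁ = 0.8283 rad, φ₂ = 0.1457 rad, and Δλ = -1.1092 rad.
Haversine: a = sin²(Δφ/2) + cos φ₁ cos φ₂ sin²(Δλ/2) = 0.1120 + (0.6761)(0.9894)(0.2773) = 0.29752.
Central angle c = 2·arcsin(√a) = 1.15387 rad.
So the angular separation is 66.1°.

66.1°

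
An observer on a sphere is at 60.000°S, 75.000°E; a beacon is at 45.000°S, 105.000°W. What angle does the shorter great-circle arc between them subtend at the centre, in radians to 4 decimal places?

In radians: φ₁ = -1.0472, φ₂ = -0.7854, Δλ = -180.000° = -3.1416 rad.
cos c = sin φ₁ sin φ₂ + cos φ₁ cos φ₂ cos Δλ = (-0.8660)(-0.7071) + (0.5000)(0.7071)(-1.0000) = 0.25882,
so c = arccos(0.25882) = 1.30900 rad.
So the angular separation is 1.3090 rad.

1.3090 rad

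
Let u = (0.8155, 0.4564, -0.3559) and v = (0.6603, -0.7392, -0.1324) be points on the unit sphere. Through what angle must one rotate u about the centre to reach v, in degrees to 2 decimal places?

u·v = 0.2482; |u| = 1.0000, |v| = 1.0000.
cos θ = (u·v)/(|u||v|) = 0.2482, so θ = 75.63°.

75.63°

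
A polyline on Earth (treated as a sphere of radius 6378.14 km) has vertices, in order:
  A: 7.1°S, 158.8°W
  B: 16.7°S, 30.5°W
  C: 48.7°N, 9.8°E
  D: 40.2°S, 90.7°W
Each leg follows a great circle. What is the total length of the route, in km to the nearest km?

36000 km

Leg A→B: central angle 2.1574 rad, distance 13760.4 km.
Leg B→C: central angle 1.3013 rad, distance 8299.9 km.
Leg C→D: central angle 2.1856 rad, distance 13939.9 km.
Total: 13760.4 + 8299.9 + 13939.9 ≈ 36000 km.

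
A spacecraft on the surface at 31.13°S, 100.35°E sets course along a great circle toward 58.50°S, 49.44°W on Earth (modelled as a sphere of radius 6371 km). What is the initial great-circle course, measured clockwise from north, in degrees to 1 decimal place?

Δλ = -149.790° = -2.6143 rad.
y = sin Δλ · cos φ₂ = (-0.5032)(0.5225) = -0.2629
x = cos φ₁ sin φ₂ − sin φ₁ cos φ₂ cos Δλ = (0.8560)(-0.8526) − (-0.5170)(0.5225)(-0.8642) = -0.9633
θ = atan2(y, x) = -164.73°; adding 360° gives 195.3°.

195.3°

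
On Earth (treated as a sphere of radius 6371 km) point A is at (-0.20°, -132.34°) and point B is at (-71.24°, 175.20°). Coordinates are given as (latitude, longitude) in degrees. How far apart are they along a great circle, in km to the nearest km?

8729 km

In radians: φ₁ = -0.0035, φ₂ = -1.2434, Δλ = -52.460° = -0.9156 rad.
cos c = sin φ₁ sin φ₂ + cos φ₁ cos φ₂ cos Δλ = (-0.0035)(-0.9469) + (1.0000)(0.3216)(0.6093) = 0.19926,
so c = arccos(0.19926) = 1.37019 rad.
Distance = R·c = 6371 × 1.3702 ≈ 8729 km.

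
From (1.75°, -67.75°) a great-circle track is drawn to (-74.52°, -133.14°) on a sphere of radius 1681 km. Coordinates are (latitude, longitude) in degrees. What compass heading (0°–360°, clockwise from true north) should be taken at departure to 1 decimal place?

194.1°

Δλ = -65.390° = -1.1413 rad.
y = sin Δλ · cos φ₂ = (-0.9092)(0.2669) = -0.2427
x = cos φ₁ sin φ₂ − sin φ₁ cos φ₂ cos Δλ = (0.9995)(-0.9637) − (0.0305)(0.2669)(0.4164) = -0.9667
θ = atan2(y, x) = -165.91°; adding 360° gives 194.1°.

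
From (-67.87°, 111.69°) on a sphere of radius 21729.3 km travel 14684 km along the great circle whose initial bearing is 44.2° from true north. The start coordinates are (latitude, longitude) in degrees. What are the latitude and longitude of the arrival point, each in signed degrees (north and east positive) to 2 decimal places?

Angular distance δ = d/R = 14684/21729.3 = 0.67577 rad; initial bearing θ = 0.7714 rad.
sin φ₂ = sin φ₁ cos δ + cos φ₁ sin δ cos θ = (-0.9263)(0.7802) + (0.3767)(0.6255)(0.7169) = -0.5538, so φ₂ = -33.63°.
Δλ = atan2(sin θ sin δ cos φ₁, cos δ − sin φ₁ sin φ₂) = atan2(0.1643, 0.2672) = 31.583°.
λ₂ = 111.690° + 31.583° = 143.27°.

-33.63°, 143.27°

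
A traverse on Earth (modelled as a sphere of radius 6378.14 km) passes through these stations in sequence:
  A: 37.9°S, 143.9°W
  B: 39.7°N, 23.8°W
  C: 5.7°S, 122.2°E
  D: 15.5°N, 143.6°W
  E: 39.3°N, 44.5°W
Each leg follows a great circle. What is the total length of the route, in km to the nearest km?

50212 km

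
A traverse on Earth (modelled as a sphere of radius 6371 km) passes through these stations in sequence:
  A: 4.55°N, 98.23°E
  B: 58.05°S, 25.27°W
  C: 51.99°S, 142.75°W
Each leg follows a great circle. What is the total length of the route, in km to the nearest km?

18880 km

Leg A→B: central angle 1.9374 rad, distance 12343.3 km.
Leg B→C: central angle 1.0261 rad, distance 6537.2 km.
Total: 12343.3 + 6537.2 ≈ 18880 km.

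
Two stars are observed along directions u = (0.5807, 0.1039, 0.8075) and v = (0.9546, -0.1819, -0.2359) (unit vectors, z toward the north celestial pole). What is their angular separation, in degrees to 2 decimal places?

69.82°

u·v = 0.3449; |u| = 1.0000, |v| = 1.0000.
cos θ = (u·v)/(|u||v|) = 0.3449, so θ = 69.82°.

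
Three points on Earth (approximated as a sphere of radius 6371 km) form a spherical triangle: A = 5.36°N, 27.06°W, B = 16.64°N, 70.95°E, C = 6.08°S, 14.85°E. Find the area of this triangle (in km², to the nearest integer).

13766140 km²

Side lengths (central angles): a = 1.0460, b = 0.7570, c = 1.6772 rad; semiperimeter s = 1.7401.
By l'Huilier's theorem, tan(E/4) = √[tan(s/2) tan((s−a)/2) tan((s−b)/2) tan((s−c)/2)], giving spherical excess E = 0.3392 rad.
Area = E·R² = 0.3392 × (6371)² ≈ 13766140 km².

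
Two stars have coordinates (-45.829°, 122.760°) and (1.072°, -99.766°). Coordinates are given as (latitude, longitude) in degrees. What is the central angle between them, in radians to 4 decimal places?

2.1257 rad

With latitudes φ₁ = -45.829°, φ₂ = 1.072° and longitude difference Δλ = 137.474°:
Haversine: a = sin²(Δφ/2) + cos φ₁ cos φ₂ sin²(Δλ/2) = 0.1584 + (0.6968)(0.9998)(0.8685) = 0.76343.
Central angle c = 2·arcsin(√a) = 2.12569 rad.
So the angular separation is 2.1257 rad.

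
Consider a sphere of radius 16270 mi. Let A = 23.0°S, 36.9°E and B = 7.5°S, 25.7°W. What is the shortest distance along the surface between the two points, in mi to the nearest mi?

With latitudes φ₁ = -23.000°, φ₂ = -7.500° and longitude difference Δλ = -62.600°:
cos c = sin φ₁ sin φ₂ + cos φ₁ cos φ₂ cos Δλ = (-0.3907)(-0.1305) + (0.9205)(0.9914)(0.4602) = 0.47099,
so c = arccos(0.47099) = 1.08038 rad.
Distance = R·c = 16270 × 1.0804 ≈ 17578 mi.

17578 mi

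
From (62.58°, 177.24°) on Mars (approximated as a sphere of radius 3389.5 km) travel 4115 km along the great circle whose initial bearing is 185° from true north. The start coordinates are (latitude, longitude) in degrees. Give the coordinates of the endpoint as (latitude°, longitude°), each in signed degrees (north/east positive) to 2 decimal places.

-6.88°, 172.52°

Angular distance δ = d/R = 4115/3389.5 = 1.21404 rad; initial bearing θ = 3.2289 rad.
sin φ₂ = sin φ₁ cos δ + cos φ₁ sin δ cos θ = (0.8877)(0.3492) + (0.4605)(0.9370)(-0.9962) = -0.1199, so φ₂ = -6.88°.
Δλ = atan2(sin θ sin δ cos φ₁, cos δ − sin φ₁ sin φ₂) = atan2(-0.0376, 0.4556) = -4.719°.
λ₂ = 177.240° − 4.719° = 172.52°.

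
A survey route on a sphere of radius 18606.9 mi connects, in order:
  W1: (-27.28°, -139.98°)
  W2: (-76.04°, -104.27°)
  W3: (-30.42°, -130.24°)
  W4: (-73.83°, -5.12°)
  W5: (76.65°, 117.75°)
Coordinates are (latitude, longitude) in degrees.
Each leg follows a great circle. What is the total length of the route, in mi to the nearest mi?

108615 mi

Leg W1→W2: central angle 0.9035 rad, distance 16810.5 mi.
Leg W2→W3: central angle 0.8252 rad, distance 15354.5 mi.
Leg W3→W4: central angle 1.2152 rad, distance 22611.1 mi.
Leg W4→W5: central angle 2.8935 rad, distance 53839.3 mi.
Total: 16810.5 + 15354.5 + 22611.1 + 53839.3 ≈ 108615 mi.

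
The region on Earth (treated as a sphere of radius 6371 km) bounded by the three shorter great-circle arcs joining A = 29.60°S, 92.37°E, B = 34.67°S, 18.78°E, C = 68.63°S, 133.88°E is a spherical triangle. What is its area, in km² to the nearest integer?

19249960 km²

Side lengths (central angles): a = 1.1564, b = 0.7993, c = 1.0667 rad; semiperimeter s = 1.5112.
By l'Huilier's theorem, tan(E/4) = √[tan(s/2) tan((s−a)/2) tan((s−b)/2) tan((s−c)/2)], giving spherical excess E = 0.4743 rad.
Area = E·R² = 0.4743 × (6371)² ≈ 19249960 km².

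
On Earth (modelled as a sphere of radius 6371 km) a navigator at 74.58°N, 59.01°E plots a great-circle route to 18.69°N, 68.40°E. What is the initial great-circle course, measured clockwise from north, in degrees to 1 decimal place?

Δλ = 9.390° = 0.1639 rad.
y = sin Δλ · cos φ₂ = (0.1632)(0.9473) = 0.1546
x = cos φ₁ sin φ₂ − sin φ₁ cos φ₂ cos Δλ = (0.2659)(0.3204) − (0.9640)(0.9473)(0.9866) = -0.8157
θ = atan2(y, x) = 169.27°, so the bearing is 169.3°.

169.3°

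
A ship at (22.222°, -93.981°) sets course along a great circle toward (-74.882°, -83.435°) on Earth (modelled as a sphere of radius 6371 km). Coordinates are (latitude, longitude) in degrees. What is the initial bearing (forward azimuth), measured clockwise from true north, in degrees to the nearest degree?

177°

Δλ = 10.546° = 0.1841 rad.
y = sin Δλ · cos φ₂ = (0.1830)(0.2608) = 0.0477
x = cos φ₁ sin φ₂ − sin φ₁ cos φ₂ cos Δλ = (0.9257)(-0.9654) − (0.3782)(0.2608)(0.9831) = -0.9907
θ = atan2(y, x) = 177.24°, so the bearing is 177°.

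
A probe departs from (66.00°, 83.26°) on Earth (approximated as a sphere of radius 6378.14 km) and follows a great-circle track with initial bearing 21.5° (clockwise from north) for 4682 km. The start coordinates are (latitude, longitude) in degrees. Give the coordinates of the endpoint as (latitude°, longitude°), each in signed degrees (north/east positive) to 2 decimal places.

Angular distance δ = d/R = 4682/6378.14 = 0.73407 rad; initial bearing θ = 0.3752 rad.
sin φ₂ = sin φ₁ cos δ + cos φ₁ sin δ cos θ = (0.9135)(0.7425) + (0.4067)(0.6699)(0.9304) = 0.9318, so φ₂ = 68.71°.
Δλ = atan2(sin θ sin δ cos φ₁, cos δ − sin φ₁ sin φ₂) = atan2(0.0999, -0.1088) = 137.444°.
λ₂ = 83.260° + 137.444° = 220.70° → -139.30° after wrapping to (−180°, 180°].

68.71°, -139.30°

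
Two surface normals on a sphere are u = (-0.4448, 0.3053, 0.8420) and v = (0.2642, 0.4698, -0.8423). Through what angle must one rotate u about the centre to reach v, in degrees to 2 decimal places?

u·v = -0.6833; |u| = 1.0000, |v| = 1.0000.
cos θ = (u·v)/(|u||v|) = -0.6833, so θ = 133.10°.

133.10°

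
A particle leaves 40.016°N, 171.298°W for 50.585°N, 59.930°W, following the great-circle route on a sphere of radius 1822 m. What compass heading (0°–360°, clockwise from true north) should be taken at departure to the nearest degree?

39°

With φ₁ = 0.6984, φ₂ = 0.8829, Δλ = 1.9437 rad, the forward-azimuth formula gives
θ = atan2( sin Δλ cos φ₂ , cos φ₁ sin φ₂ − sin φ₁ cos φ₂ cos Δλ ) = atan2(0.5913, 0.7404) = 38.61°.
So the initial bearing is 39°.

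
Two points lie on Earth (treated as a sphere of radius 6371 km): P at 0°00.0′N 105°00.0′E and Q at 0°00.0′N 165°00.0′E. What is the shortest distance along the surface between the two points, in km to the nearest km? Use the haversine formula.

With latitudes φ₁ = 0.000°, φ₂ = 0.000° and longitude difference Δλ = 60.000°:
Haversine: a = sin²(Δφ/2) + cos φ₁ cos φ₂ sin²(Δλ/2) = 0.0000 + (1.0000)(1.0000)(0.2500) = 0.25000.
Central angle c = 2·arcsin(√a) = 1.04720 rad.
Distance = R·c = 6371 × 1.0472 ≈ 6672 km.

6672 km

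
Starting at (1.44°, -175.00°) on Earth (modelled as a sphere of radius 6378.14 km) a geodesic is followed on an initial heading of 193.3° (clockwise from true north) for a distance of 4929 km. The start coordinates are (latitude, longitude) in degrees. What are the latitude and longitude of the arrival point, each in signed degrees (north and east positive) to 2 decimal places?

-41.39°, 172.64°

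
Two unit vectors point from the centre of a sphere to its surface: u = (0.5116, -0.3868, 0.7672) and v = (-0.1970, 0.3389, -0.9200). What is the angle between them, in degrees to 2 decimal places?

159.67°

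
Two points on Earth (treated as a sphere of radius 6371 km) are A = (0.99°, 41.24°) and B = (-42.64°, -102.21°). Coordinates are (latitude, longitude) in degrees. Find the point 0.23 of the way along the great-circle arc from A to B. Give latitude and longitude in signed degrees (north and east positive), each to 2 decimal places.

-23.14°, 24.30°

Central angle δ = 2.2175 rad. Interpolating on the sphere with fraction f = 0.23:
P = [sin((1−f)δ)·A + sin(fδ)·B] / sin δ = 1.2413·A + 0.6117·B in Cartesian coordinates,
giving P = (0.8381, 0.3784, -0.3929), i.e. latitude -23.14°, longitude 24.30°.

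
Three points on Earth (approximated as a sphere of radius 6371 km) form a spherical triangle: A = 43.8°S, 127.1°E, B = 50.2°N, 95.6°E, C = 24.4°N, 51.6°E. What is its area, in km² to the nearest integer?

34535806 km²

Side lengths (central angles): a = 0.7426, b = 1.6925, c = 1.7091 rad; semiperimeter s = 2.0721.
By l'Huilier's theorem, tan(E/4) = √[tan(s/2) tan((s−a)/2) tan((s−b)/2) tan((s−c)/2)], giving spherical excess E = 0.8509 rad.
Area = E·R² = 0.8509 × (6371)² ≈ 34535806 km².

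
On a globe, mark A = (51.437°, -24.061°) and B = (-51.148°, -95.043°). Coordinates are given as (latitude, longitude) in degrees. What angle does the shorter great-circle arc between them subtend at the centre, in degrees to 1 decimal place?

Let φ₁ = 0.8977 rad, φ₂ = -0.8927 rad, and Δλ = -1.2389 rad.
Haversine: a = sin²(Δφ/2) + cos φ₁ cos φ₂ sin²(Δλ/2) = 0.6089 + (0.6234)(0.6273)(0.3371) = 0.74075.
Central angle c = 2·arcsin(√a) = 2.07317 rad.
So the angular separation is 118.8°.

118.8°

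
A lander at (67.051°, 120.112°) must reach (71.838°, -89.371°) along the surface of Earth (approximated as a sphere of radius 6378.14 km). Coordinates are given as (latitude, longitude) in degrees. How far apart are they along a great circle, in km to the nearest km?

4422 km

In radians: φ₁ = 1.1703, φ₂ = 1.2538, Δλ = 150.517° = 2.6270 rad.
cos c = sin φ₁ sin φ₂ + cos φ₁ cos φ₂ cos Δλ = (0.9209)(0.9502) + (0.3899)(0.3117)(-0.8705) = 0.76918,
so c = arccos(0.76918) = 0.69325 rad.
Distance = R·c = 6378.14 × 0.6932 ≈ 4422 km.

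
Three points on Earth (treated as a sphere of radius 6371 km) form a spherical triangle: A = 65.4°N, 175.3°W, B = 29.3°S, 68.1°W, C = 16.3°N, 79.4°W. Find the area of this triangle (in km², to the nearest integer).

Side lengths (central angles): a = 0.8183, b = 1.3550, c = 2.1559 rad; semiperimeter s = 2.1646.
By l'Huilier's theorem, tan(E/4) = √[tan(s/2) tan((s−a)/2) tan((s−b)/2) tan((s−c)/2)], giving spherical excess E = 0.2114 rad.
Area = E·R² = 0.2114 × (6371)² ≈ 8579485 km².

8579485 km²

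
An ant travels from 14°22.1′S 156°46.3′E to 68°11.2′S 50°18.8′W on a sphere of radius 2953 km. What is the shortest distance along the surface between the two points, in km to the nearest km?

With latitudes φ₁ = -14.368°, φ₂ = -68.187° and longitude difference Δλ = 152.915°:
cos c = sin φ₁ sin φ₂ + cos φ₁ cos φ₂ cos Δλ = (-0.2482)(-0.9284) + (0.9687)(0.3716)(-0.8903) = -0.09010,
so c = arccos(-0.09010) = 1.66102 rad.
Distance = R·c = 2953 × 1.6610 ≈ 4905 km.

4905 km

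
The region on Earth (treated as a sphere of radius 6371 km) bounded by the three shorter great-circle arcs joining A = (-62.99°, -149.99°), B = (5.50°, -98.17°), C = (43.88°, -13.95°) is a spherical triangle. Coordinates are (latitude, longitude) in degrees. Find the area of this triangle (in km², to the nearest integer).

57563972 km²

Side lengths (central angles): a = 1.4317, b = 2.5928, c = 1.3755 rad; semiperimeter s = 2.7000.
By l'Huilier's theorem, tan(E/4) = √[tan(s/2) tan((s−a)/2) tan((s−b)/2) tan((s−c)/2)], giving spherical excess E = 1.4182 rad.
Area = E·R² = 1.4182 × (6371)² ≈ 57563972 km².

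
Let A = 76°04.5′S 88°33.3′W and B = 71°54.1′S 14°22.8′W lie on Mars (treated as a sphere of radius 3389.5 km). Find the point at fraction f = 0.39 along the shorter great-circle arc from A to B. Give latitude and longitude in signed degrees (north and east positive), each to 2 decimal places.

-77.45°, -55.52°

Central angle δ = 0.3393 rad. Interpolating on the sphere with fraction f = 0.39:
P = [sin((1−f)δ)·A + sin(fδ)·B] / sin δ = 0.6174·A + 0.3964·B in Cartesian coordinates,
giving P = (0.1230, -0.1791, -0.9761), i.e. latitude -77.45°, longitude -55.52°.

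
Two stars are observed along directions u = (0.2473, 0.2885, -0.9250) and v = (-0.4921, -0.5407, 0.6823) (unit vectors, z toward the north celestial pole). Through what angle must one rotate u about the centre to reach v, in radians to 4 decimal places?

2.7112 rad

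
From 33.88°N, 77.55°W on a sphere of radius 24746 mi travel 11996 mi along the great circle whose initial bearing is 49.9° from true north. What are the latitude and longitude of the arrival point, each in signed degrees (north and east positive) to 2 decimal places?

47.94°, -45.40°

Angular distance δ = d/R = 11996/24746 = 0.48477 rad; initial bearing θ = 0.8709 rad.
sin φ₂ = sin φ₁ cos δ + cos φ₁ sin δ cos θ = (0.5575)(0.8848) + (0.8302)(0.4660)(0.6441) = 0.7424, so φ₂ = 47.94°.
Δλ = atan2(sin θ sin δ cos φ₁, cos δ − sin φ₁ sin φ₂) = atan2(0.2959, 0.4709) = 32.146°.
λ₂ = -77.550° + 32.146° = -45.40°.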